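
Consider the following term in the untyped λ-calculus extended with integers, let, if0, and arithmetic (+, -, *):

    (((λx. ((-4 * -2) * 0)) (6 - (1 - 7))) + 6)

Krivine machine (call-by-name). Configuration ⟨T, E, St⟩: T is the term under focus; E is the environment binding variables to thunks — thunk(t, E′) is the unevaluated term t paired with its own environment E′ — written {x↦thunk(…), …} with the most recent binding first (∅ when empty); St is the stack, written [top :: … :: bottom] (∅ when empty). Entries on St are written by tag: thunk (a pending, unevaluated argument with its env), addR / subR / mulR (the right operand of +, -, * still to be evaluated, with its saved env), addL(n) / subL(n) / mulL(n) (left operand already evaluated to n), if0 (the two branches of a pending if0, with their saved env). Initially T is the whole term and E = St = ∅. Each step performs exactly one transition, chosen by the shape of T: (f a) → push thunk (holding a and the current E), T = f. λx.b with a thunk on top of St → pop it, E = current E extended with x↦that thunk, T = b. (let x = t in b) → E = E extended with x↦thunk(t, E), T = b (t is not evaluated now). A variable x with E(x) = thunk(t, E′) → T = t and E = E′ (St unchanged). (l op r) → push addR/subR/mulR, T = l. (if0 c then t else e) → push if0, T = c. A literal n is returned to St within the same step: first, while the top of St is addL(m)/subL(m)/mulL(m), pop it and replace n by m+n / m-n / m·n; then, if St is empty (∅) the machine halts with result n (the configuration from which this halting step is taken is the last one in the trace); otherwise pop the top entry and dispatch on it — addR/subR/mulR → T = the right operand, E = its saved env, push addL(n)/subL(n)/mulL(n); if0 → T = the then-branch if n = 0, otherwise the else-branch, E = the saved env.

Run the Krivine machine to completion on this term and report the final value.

0. [T=(((λx. ((-4 * -2) * 0)) (6 - (1 - 7))) + 6) | E=∅ | St=∅]
1. [T=((λx. ((-4 * -2) * 0)) (6 - (1 - 7))) | E=∅ | St=[addR]]
2. [T=(λx. ((-4 * -2) * 0)) | E=∅ | St=[thunk :: addR]]
3. [T=((-4 * -2) * 0) | E={x↦thunk((6 - (1 - 7)), ∅)} | St=[addR]]
4. [T=(-4 * -2) | E={x↦thunk((6 - (1 - 7)), ∅)} | St=[mulR :: addR]]
5. [T=-4 | E={x↦thunk((6 - (1 - 7)), ∅)} | St=[mulR :: mulR :: addR]]
6. [T=-2 | E={x↦thunk((6 - (1 - 7)), ∅)} | St=[mulL(-4) :: mulR :: addR]]
7. [T=0 | E={x↦thunk((6 - (1 - 7)), ∅)} | St=[mulL(8) :: addR]]
8. [T=6 | E=∅ | St=[addL(0)]]
→ final value 6

Answer: 6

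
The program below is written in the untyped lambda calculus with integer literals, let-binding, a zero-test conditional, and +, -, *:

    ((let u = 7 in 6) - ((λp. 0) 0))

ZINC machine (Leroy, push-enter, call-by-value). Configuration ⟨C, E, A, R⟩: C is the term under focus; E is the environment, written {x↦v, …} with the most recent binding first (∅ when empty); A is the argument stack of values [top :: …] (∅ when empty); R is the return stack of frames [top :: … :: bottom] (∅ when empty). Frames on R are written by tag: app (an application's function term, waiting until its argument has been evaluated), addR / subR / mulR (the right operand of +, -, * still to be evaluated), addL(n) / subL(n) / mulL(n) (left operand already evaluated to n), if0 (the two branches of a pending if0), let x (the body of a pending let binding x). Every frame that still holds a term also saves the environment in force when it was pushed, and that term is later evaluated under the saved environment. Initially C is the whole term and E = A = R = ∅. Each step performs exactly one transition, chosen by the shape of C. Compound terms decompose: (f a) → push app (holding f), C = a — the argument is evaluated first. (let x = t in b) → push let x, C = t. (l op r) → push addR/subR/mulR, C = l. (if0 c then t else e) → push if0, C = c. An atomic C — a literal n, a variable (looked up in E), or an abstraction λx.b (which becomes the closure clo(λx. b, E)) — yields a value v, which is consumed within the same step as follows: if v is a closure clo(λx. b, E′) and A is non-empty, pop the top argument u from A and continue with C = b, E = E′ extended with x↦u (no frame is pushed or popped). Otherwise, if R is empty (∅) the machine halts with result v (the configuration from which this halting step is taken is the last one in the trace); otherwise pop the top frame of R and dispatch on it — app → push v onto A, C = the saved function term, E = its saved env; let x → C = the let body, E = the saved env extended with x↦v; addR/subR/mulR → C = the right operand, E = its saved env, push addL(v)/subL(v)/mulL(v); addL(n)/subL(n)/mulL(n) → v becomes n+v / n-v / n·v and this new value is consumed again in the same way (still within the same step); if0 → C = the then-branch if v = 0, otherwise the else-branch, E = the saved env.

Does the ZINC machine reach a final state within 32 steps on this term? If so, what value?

Answer: 6

Derivation:
t=0: ⟨C=((let u = 7 in 6) - ((λp. 0) 0)); E=∅; A=∅; R=∅⟩
t=1: ⟨C=(let u = 7 in 6); E=∅; A=∅; R=[subR]⟩
t=2: ⟨C=7; E=∅; A=∅; R=[let u :: subR]⟩
t=3: ⟨C=6; E={u↦7}; A=∅; R=[subR]⟩
t=4: ⟨C=((λp. 0) 0); E=∅; A=∅; R=[subL(6)]⟩
t=5: ⟨C=0; E=∅; A=∅; R=[app :: subL(6)]⟩
t=6: ⟨C=(λp. 0); E=∅; A=[0]; R=[subL(6)]⟩
t=7: ⟨C=0; E={p↦0}; A=∅; R=[subL(6)]⟩
→ final value 6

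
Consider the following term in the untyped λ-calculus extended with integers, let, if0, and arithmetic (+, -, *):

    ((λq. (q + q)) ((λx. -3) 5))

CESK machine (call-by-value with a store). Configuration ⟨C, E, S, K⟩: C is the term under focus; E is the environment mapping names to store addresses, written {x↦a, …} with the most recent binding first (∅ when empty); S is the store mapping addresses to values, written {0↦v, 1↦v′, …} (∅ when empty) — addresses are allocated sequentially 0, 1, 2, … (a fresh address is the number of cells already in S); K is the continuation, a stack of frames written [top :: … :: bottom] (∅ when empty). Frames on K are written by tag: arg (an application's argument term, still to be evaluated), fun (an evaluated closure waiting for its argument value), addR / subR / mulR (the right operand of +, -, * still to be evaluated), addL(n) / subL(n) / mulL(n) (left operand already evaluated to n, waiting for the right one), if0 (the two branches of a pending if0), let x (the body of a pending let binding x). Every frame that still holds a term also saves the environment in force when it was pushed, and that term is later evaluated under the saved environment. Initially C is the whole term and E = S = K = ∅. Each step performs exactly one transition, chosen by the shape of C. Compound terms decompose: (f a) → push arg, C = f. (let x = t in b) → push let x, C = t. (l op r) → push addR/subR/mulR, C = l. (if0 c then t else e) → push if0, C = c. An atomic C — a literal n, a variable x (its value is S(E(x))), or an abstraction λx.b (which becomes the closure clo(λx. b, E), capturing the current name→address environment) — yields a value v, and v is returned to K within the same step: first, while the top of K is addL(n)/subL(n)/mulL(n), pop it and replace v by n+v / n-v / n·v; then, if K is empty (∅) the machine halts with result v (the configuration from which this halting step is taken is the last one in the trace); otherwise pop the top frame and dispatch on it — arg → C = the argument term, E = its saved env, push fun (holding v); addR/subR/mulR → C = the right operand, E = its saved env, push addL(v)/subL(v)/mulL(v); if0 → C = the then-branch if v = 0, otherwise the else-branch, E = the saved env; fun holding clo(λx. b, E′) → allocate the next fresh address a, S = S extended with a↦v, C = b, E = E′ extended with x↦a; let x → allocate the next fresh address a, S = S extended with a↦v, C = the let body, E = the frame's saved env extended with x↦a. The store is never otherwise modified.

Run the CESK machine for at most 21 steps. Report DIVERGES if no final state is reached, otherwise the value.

[0] ⟨C=((λq. (q + q)) ((λx. -3) 5)); E=∅; S=∅; K=∅⟩
[1] ⟨C=(λq. (q + q)); E=∅; S=∅; K=[arg]⟩
[2] ⟨C=((λx. -3) 5); E=∅; S=∅; K=[fun]⟩
[3] ⟨C=(λx. -3); E=∅; S=∅; K=[arg :: fun]⟩
[4] ⟨C=5; E=∅; S=∅; K=[fun :: fun]⟩
[5] ⟨C=-3; E={x↦0}; S={0↦5}; K=[fun]⟩
[6] ⟨C=(q + q); E={q↦1}; S={0↦5, 1↦-3}; K=∅⟩
[7] ⟨C=q; E={q↦1}; S={0↦5, 1↦-3}; K=[addR]⟩
[8] ⟨C=q; E={q↦1}; S={0↦5, 1↦-3}; K=[addL(-3)]⟩
→ final value -6

Answer: -6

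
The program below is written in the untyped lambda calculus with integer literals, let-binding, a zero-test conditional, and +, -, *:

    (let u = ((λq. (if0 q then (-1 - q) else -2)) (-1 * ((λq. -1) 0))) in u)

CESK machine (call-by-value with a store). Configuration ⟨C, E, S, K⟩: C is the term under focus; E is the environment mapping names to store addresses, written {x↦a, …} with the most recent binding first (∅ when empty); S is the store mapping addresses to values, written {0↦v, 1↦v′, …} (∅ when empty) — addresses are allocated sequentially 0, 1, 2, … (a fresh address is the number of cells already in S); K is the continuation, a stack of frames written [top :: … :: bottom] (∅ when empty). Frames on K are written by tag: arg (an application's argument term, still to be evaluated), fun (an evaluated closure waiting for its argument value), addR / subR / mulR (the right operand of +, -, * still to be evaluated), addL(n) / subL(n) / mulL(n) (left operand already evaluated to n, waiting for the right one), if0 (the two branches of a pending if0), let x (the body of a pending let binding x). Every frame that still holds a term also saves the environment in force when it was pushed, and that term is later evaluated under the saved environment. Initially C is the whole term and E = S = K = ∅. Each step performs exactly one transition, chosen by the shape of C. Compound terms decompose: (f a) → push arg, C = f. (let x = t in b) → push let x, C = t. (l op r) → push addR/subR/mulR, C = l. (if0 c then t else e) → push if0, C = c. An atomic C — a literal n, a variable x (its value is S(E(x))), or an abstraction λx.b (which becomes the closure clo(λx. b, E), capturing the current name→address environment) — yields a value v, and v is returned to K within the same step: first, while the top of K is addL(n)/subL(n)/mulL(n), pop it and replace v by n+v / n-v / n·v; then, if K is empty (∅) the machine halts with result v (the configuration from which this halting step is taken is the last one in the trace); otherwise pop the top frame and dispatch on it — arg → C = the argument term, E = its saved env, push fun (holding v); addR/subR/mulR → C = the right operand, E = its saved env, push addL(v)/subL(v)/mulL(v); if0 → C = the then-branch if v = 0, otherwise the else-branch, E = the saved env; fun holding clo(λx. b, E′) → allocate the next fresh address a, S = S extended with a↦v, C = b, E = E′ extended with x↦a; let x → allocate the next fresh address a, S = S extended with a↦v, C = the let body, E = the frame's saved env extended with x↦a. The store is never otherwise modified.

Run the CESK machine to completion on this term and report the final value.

step 0: [C=(let u = ((λq. (if0 q then (-1 - q) else -2)) (-1 * ((λq. -1) 0))) in u) | E=∅ | S=∅ | K=∅]
step 1: [C=((λq. (if0 q then (-1 - q) else -2)) (-1 * ((λq. -1) 0))) | E=∅ | S=∅ | K=[let u]]
step 2: [C=(λq. (if0 q then (-1 - q) else -2)) | E=∅ | S=∅ | K=[arg :: let u]]
step 3: [C=(-1 * ((λq. -1) 0)) | E=∅ | S=∅ | K=[fun :: let u]]
step 4: [C=-1 | E=∅ | S=∅ | K=[mulR :: fun :: let u]]
step 5: [C=((λq. -1) 0) | E=∅ | S=∅ | K=[mulL(-1) :: fun :: let u]]
step 6: [C=(λq. -1) | E=∅ | S=∅ | K=[arg :: mulL(-1) :: fun :: let u]]
step 7: [C=0 | E=∅ | S=∅ | K=[fun :: mulL(-1) :: fun :: let u]]
step 8: [C=-1 | E={q↦0} | S={0↦0} | K=[mulL(-1) :: fun :: let u]]
step 9: [C=(if0 q then (-1 - q) else -2) | E={q↦1} | S={0↦0, 1↦1} | K=[let u]]
step 10: [C=q | E={q↦1} | S={0↦0, 1↦1} | K=[if0 :: let u]]
step 11: [C=-2 | E={q↦1} | S={0↦0, 1↦1} | K=[let u]]
step 12: [C=u | E={u↦2} | S={0↦0, 1↦1, 2↦-2} | K=∅]
→ final value -2

Answer: -2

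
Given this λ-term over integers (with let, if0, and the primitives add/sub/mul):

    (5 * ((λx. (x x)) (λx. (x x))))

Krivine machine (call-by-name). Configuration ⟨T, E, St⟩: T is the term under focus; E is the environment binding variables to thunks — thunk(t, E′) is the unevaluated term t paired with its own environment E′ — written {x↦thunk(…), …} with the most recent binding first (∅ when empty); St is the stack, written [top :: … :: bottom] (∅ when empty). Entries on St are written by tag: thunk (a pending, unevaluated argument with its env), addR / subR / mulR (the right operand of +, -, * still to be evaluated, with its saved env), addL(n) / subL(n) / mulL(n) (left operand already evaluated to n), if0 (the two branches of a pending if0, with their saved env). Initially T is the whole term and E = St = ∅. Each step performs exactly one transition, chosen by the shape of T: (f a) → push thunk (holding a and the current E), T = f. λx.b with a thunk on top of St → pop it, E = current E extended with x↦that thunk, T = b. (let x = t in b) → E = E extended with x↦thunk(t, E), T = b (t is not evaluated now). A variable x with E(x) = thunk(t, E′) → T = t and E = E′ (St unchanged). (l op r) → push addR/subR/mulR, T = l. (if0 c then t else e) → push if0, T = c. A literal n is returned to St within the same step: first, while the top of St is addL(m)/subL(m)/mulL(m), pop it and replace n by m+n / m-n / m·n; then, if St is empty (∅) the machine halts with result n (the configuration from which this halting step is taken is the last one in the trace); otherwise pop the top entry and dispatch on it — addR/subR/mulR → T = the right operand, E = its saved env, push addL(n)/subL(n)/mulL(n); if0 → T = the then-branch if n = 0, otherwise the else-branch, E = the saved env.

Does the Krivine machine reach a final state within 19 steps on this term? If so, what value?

step 0: ⟨T=(5 * ((λx. (x x)) (λx. (x x)))); E=∅; St=∅⟩
step 1: ⟨T=5; E=∅; St=[mulR]⟩
step 2: ⟨T=((λx. (x x)) (λx. (x x))); E=∅; St=[mulL(5)]⟩
step 3: ⟨T=(λx. (x x)); E=∅; St=[thunk :: mulL(5)]⟩
step 4: ⟨T=(x x); E={x↦thunk((λx. (x x)), ∅)}; St=[mulL(5)]⟩
step 5: ⟨T=x; E={x↦thunk((λx. (x x)), ∅)}; St=[thunk :: mulL(5)]⟩
step 6: ⟨T=(λx. (x x)); E=∅; St=[thunk :: mulL(5)]⟩
step 7: ⟨T=(x x); E={x↦thunk(x, {x↦thunk((λx. (x x)), ∅)})}; St=[mulL(5)]⟩
step 8: ⟨T=x; E={x↦thunk(x, {x↦thunk((λx. (x x)), ∅)})}; St=[thunk :: mulL(5)]⟩
step 9: ⟨T=x; E={x↦thunk((λx. (x x)), ∅)}; St=[thunk :: mulL(5)]⟩
step 10: ⟨T=(λx. (x x)); E=∅; St=[thunk :: mulL(5)]⟩
step 11: ⟨T=(x x); E={x↦thunk(x, {x↦thunk(x, {x↦thunk((λx. (x x)), ∅)})})}; St=[mulL(5)]⟩
step 12: ⟨T=x; E={x↦thunk(x, {x↦thunk(x, {x↦thunk((λx. (x x)), ∅)})})}; St=[thunk :: mulL(5)]⟩
step 13: ⟨T=x; E={x↦thunk(x, {x↦thunk((λx. (x x)), ∅)})}; St=[thunk :: mulL(5)]⟩
step 14: ⟨T=x; E={x↦thunk((λx. (x x)), ∅)}; St=[thunk :: mulL(5)]⟩
step 15: ⟨T=(λx. (x x)); E=∅; St=[thunk :: mulL(5)]⟩
step 16: ⟨T=(x x); E={x↦thunk(x, {x↦thunk(x, {x↦thunk(x, {x↦thunk((λx. (x x)), ∅)})})})}; St=[mulL(5)]⟩
step 17: ⟨T=x; E={x↦thunk(x, {x↦thunk(x, {x↦thunk(x, {x↦thunk((λx. (x x)), ∅)})})})}; St=[thunk :: mulL(5)]⟩
step 18: ⟨T=x; E={x↦thunk(x, {x↦thunk(x, {x↦thunk((λx. (x x)), ∅)})})}; St=[thunk :: mulL(5)]⟩
step 19: ⟨T=x; E={x↦thunk(x, {x↦thunk((λx. (x x)), ∅)})}; St=[thunk :: mulL(5)]⟩
→ 19 transitions taken and the configuration is still not final: no result within 19 steps

Answer: DIVERGES (no final state within 19 steps)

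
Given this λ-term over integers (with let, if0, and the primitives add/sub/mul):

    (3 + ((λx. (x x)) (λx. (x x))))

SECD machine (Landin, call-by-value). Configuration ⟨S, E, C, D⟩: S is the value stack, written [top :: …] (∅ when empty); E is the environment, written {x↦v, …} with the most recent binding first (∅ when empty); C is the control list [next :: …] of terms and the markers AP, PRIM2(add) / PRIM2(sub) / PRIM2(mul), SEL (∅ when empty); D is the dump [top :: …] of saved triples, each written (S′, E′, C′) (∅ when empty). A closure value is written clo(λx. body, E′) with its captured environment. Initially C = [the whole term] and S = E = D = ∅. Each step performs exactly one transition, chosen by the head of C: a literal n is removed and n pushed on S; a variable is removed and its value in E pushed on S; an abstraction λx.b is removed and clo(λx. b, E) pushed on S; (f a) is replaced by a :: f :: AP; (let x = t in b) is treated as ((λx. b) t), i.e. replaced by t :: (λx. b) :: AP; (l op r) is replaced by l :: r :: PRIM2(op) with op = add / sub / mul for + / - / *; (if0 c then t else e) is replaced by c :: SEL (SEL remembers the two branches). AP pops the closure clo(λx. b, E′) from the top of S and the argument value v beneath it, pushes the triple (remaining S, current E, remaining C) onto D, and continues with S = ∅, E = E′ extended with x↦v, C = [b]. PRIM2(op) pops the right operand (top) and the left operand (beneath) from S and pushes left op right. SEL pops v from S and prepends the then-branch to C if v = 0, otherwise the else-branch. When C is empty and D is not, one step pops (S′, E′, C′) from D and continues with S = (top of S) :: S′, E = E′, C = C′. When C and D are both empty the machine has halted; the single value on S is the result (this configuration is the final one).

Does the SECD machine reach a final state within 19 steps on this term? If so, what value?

step 0: <S=∅, E=∅, C=[(3 + ((λx. (x x)) (λx. (x x))))], D=∅>
step 1: <S=∅, E=∅, C=[3 :: ((λx. (x x)) (λx. (x x))) :: PRIM2(add)], D=∅>
step 2: <S=[3], E=∅, C=[((λx. (x x)) (λx. (x x))) :: PRIM2(add)], D=∅>
step 3: <S=[3], E=∅, C=[(λx. (x x)) :: (λx. (x x)) :: AP :: PRIM2(add)], D=∅>
step 4: <S=[clo(λx. (x x), ∅) :: 3], E=∅, C=[(λx. (x x)) :: AP :: PRIM2(add)], D=∅>
step 5: <S=[clo(λx. (x x), ∅) :: clo(λx. (x x), ∅) :: 3], E=∅, C=[AP :: PRIM2(add)], D=∅>
step 6: <S=∅, E={x↦clo(λx. (x x), ∅)}, C=[(x x)], D=[([3], ∅, [PRIM2(add)])]>
step 7: <S=∅, E={x↦clo(λx. (x x), ∅)}, C=[x :: x :: AP], D=[([3], ∅, [PRIM2(add)])]>
step 8: <S=[clo(λx. (x x), ∅)], E={x↦clo(λx. (x x), ∅)}, C=[x :: AP], D=[([3], ∅, [PRIM2(add)])]>
step 9: <S=[clo(λx. (x x), ∅) :: clo(λx. (x x), ∅)], E={x↦clo(λx. (x x), ∅)}, C=[AP], D=[([3], ∅, [PRIM2(add)])]>
step 10: <S=∅, E={x↦clo(λx. (x x), ∅)}, C=[(x x)], D=[(∅, {x↦clo(λx. (x x), ∅)}, ∅) :: ([3], ∅, [PRIM2(add)])]>
step 11: <S=∅, E={x↦clo(λx. (x x), ∅)}, C=[x :: x :: AP], D=[(∅, {x↦clo(λx. (x x), ∅)}, ∅) :: ([3], ∅, [PRIM2(add)])]>
step 12: <S=[clo(λx. (x x), ∅)], E={x↦clo(λx. (x x), ∅)}, C=[x :: AP], D=[(∅, {x↦clo(λx. (x x), ∅)}, ∅) :: ([3], ∅, [PRIM2(add)])]>
step 13: <S=[clo(λx. (x x), ∅) :: clo(λx. (x x), ∅)], E={x↦clo(λx. (x x), ∅)}, C=[AP], D=[(∅, {x↦clo(λx. (x x), ∅)}, ∅) :: ([3], ∅, [PRIM2(add)])]>
step 14: <S=∅, E={x↦clo(λx. (x x), ∅)}, C=[(x x)], D=[(∅, {x↦clo(λx. (x x), ∅)}, ∅) :: (∅, {x↦clo(λx. (x x), ∅)}, ∅) :: ([3], ∅, [PRIM2(add)])]>
step 15: <S=∅, E={x↦clo(λx. (x x), ∅)}, C=[x :: x :: AP], D=[(∅, {x↦clo(λx. (x x), ∅)}, ∅) :: (∅, {x↦clo(λx. (x x), ∅)}, ∅) :: ([3], ∅, [PRIM2(add)])]>
step 16: <S=[clo(λx. (x x), ∅)], E={x↦clo(λx. (x x), ∅)}, C=[x :: AP], D=[(∅, {x↦clo(λx. (x x), ∅)}, ∅) :: (∅, {x↦clo(λx. (x x), ∅)}, ∅) :: ([3], ∅, [PRIM2(add)])]>
step 17: <S=[clo(λx. (x x), ∅) :: clo(λx. (x x), ∅)], E={x↦clo(λx. (x x), ∅)}, C=[AP], D=[(∅, {x↦clo(λx. (x x), ∅)}, ∅) :: (∅, {x↦clo(λx. (x x), ∅)}, ∅) :: ([3], ∅, [PRIM2(add)])]>
step 18: <S=∅, E={x↦clo(λx. (x x), ∅)}, C=[(x x)], D=[(∅, {x↦clo(λx. (x x), ∅)}, ∅) :: (∅, {x↦clo(λx. (x x), ∅)}, ∅) :: (∅, {x↦clo(λx. (x x), ∅)}, ∅) :: ([3], ∅, [PRIM2(add)])]>
step 19: <S=∅, E={x↦clo(λx. (x x), ∅)}, C=[x :: x :: AP], D=[(∅, {x↦clo(λx. (x x), ∅)}, ∅) :: (∅, {x↦clo(λx. (x x), ∅)}, ∅) :: (∅, {x↦clo(λx. (x x), ∅)}, ∅) :: ([3], ∅, [PRIM2(add)])]>
→ 19 transitions taken and the configuration is still not final: no result within 19 steps

Answer: DIVERGES (no final state within 19 steps)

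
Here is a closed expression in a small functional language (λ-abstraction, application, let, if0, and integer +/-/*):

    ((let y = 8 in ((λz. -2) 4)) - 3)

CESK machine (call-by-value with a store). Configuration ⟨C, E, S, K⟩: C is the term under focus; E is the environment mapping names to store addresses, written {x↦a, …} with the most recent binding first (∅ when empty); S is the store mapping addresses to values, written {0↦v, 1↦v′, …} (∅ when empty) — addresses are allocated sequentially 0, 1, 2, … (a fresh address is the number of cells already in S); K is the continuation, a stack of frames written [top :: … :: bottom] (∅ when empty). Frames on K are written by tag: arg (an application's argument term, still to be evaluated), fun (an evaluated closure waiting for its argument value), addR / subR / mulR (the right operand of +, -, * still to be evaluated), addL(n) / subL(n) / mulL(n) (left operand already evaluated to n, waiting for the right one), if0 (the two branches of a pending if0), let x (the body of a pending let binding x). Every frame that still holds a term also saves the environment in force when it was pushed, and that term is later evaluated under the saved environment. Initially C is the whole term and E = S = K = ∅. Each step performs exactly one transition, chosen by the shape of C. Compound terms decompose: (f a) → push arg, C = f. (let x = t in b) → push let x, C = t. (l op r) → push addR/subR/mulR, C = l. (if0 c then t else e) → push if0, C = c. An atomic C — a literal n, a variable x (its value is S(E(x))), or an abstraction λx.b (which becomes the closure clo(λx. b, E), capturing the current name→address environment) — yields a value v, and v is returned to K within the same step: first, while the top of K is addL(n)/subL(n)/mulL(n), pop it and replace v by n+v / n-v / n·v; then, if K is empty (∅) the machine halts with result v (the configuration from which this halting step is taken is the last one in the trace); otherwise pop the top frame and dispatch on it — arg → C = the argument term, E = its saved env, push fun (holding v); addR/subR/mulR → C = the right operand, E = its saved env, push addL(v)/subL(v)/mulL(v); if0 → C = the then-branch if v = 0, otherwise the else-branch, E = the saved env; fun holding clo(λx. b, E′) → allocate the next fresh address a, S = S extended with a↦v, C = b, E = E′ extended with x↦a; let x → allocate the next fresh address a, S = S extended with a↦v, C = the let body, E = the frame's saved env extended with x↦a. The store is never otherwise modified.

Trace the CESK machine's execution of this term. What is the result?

t=0: [C=((let y = 8 in ((λz. -2) 4)) - 3) | E=∅ | S=∅ | K=∅]
t=1: [C=(let y = 8 in ((λz. -2) 4)) | E=∅ | S=∅ | K=[subR]]
t=2: [C=8 | E=∅ | S=∅ | K=[let y :: subR]]
t=3: [C=((λz. -2) 4) | E={y↦0} | S={0↦8} | K=[subR]]
t=4: [C=(λz. -2) | E={y↦0} | S={0↦8} | K=[arg :: subR]]
t=5: [C=4 | E={y↦0} | S={0↦8} | K=[fun :: subR]]
t=6: [C=-2 | E={z↦1, y↦0} | S={0↦8, 1↦4} | K=[subR]]
t=7: [C=3 | E=∅ | S={0↦8, 1↦4} | K=[subL(-2)]]
→ final value -5

Answer: -5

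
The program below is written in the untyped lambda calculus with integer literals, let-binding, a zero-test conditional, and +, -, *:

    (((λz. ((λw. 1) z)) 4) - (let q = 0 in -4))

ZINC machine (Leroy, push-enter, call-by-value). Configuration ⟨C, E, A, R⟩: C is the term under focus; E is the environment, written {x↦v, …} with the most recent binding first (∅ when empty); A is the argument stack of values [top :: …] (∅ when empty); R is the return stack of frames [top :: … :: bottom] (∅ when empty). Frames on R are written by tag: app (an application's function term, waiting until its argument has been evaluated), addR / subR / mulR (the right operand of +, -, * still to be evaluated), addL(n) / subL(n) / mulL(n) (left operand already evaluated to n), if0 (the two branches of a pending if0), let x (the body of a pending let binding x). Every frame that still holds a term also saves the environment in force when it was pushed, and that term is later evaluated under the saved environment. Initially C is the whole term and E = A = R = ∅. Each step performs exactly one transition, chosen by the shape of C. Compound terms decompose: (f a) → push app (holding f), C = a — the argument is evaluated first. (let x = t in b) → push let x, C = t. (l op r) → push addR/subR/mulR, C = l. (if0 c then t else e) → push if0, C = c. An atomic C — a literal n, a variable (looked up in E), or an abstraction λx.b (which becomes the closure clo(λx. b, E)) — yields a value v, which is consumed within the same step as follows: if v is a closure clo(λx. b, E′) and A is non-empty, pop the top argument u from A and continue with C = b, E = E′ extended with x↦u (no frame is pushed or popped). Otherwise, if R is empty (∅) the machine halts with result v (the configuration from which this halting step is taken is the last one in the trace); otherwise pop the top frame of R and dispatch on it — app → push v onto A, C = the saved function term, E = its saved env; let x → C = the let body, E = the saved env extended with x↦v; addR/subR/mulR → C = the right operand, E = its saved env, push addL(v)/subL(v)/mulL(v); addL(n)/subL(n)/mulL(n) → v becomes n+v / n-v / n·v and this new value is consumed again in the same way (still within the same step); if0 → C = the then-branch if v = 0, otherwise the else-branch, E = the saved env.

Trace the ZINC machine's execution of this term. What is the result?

[0] <C=(((λz. ((λw. 1) z)) 4) - (let q = 0 in -4)), E=∅, A=∅, R=∅>
[1] <C=((λz. ((λw. 1) z)) 4), E=∅, A=∅, R=[subR]>
[2] <C=4, E=∅, A=∅, R=[app :: subR]>
[3] <C=(λz. ((λw. 1) z)), E=∅, A=[4], R=[subR]>
[4] <C=((λw. 1) z), E={z↦4}, A=∅, R=[subR]>
[5] <C=z, E={z↦4}, A=∅, R=[app :: subR]>
[6] <C=(λw. 1), E={z↦4}, A=[4], R=[subR]>
[7] <C=1, E={w↦4, z↦4}, A=∅, R=[subR]>
[8] <C=(let q = 0 in -4), E=∅, A=∅, R=[subL(1)]>
[9] <C=0, E=∅, A=∅, R=[let q :: subL(1)]>
[10] <C=-4, E={q↦0}, A=∅, R=[subL(1)]>
→ final value 5

Answer: 5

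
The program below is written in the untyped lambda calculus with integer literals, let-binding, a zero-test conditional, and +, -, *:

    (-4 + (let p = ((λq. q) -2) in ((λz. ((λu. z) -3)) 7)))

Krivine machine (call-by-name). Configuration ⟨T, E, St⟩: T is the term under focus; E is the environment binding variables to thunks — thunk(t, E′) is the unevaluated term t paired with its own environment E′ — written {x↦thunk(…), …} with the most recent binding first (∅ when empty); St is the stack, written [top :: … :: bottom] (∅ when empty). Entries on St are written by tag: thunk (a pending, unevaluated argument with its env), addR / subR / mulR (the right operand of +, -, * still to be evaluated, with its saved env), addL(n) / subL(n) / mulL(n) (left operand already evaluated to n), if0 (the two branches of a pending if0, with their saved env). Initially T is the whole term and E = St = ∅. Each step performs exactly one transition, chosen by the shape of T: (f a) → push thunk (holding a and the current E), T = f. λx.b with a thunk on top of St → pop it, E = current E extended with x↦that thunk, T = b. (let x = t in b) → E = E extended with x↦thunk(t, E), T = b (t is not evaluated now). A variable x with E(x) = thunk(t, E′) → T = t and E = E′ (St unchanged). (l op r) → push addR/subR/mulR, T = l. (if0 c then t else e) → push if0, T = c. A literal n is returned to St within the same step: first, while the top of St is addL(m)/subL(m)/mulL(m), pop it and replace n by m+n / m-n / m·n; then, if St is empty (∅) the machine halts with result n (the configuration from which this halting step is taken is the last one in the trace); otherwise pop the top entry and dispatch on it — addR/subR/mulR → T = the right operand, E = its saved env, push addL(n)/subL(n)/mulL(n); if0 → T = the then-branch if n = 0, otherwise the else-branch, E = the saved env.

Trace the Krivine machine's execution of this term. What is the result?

Answer: 3

Execution trace:
t=0: <T=(-4 + (let p = ((λq. q) -2) in ((λz. ((λu. z) -3)) 7))), E=∅, St=∅>
t=1: <T=-4, E=∅, St=[addR]>
t=2: <T=(let p = ((λq. q) -2) in ((λz. ((λu. z) -3)) 7)), E=∅, St=[addL(-4)]>
t=3: <T=((λz. ((λu. z) -3)) 7), E={p↦thunk(((λq. q) -2), ∅)}, St=[addL(-4)]>
t=4: <T=(λz. ((λu. z) -3)), E={p↦thunk(((λq. q) -2), ∅)}, St=[thunk :: addL(-4)]>
t=5: <T=((λu. z) -3), E={z↦thunk(7, {p↦thunk(((λq. q) -2), ∅)}), p↦thunk(((λq. q) -2), ∅)}, St=[addL(-4)]>
t=6: <T=(λu. z), E={z↦thunk(7, {p↦thunk(((λq. q) -2), ∅)}), p↦thunk(((λq. q) -2), ∅)}, St=[thunk :: addL(-4)]>
t=7: <T=z, E={u↦thunk(-3, {z↦thunk(7, {p↦thunk(((λq. q) -2), ∅)}), p↦thunk(((λq. q) -2), ∅)}), z↦thunk(7, {p↦thunk(((λq. q) -2), ∅)}), p↦thunk(((λq. q) -2), ∅)}, St=[addL(-4)]>
t=8: <T=7, E={p↦thunk(((λq. q) -2), ∅)}, St=[addL(-4)]>
→ final value 3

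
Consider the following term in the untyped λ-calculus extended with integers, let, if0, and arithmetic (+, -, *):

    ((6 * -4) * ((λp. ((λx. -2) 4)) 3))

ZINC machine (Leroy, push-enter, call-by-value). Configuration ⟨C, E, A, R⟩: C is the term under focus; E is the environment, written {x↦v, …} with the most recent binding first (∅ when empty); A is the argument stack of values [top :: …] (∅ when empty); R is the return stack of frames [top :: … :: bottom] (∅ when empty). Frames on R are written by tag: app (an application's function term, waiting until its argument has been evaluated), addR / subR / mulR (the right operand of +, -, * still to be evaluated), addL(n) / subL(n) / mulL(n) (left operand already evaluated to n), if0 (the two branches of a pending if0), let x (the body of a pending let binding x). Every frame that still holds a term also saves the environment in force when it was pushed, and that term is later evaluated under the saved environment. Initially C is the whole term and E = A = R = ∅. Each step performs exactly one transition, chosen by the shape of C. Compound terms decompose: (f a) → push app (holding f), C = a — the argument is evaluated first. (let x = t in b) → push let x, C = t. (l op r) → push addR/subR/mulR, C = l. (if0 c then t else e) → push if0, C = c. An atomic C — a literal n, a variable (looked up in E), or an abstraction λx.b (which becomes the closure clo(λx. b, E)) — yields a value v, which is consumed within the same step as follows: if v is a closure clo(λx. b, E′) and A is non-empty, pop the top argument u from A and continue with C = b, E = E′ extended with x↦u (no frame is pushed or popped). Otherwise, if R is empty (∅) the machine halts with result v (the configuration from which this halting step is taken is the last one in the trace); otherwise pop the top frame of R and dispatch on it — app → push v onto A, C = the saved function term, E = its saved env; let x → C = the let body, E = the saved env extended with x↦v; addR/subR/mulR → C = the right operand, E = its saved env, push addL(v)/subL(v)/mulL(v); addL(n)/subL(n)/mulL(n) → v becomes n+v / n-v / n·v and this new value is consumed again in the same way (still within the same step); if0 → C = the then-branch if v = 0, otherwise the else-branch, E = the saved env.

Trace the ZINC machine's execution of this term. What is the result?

Answer: 48

Machine steps:
step 0: <C=((6 * -4) * ((λp. ((λx. -2) 4)) 3)), E=∅, A=∅, R=∅>
step 1: <C=(6 * -4), E=∅, A=∅, R=[mulR]>
step 2: <C=6, E=∅, A=∅, R=[mulR :: mulR]>
step 3: <C=-4, E=∅, A=∅, R=[mulL(6) :: mulR]>
step 4: <C=((λp. ((λx. -2) 4)) 3), E=∅, A=∅, R=[mulL(-24)]>
step 5: <C=3, E=∅, A=∅, R=[app :: mulL(-24)]>
step 6: <C=(λp. ((λx. -2) 4)), E=∅, A=[3], R=[mulL(-24)]>
step 7: <C=((λx. -2) 4), E={p↦3}, A=∅, R=[mulL(-24)]>
step 8: <C=4, E={p↦3}, A=∅, R=[app :: mulL(-24)]>
step 9: <C=(λx. -2), E={p↦3}, A=[4], R=[mulL(-24)]>
step 10: <C=-2, E={x↦4, p↦3}, A=∅, R=[mulL(-24)]>
→ final value 48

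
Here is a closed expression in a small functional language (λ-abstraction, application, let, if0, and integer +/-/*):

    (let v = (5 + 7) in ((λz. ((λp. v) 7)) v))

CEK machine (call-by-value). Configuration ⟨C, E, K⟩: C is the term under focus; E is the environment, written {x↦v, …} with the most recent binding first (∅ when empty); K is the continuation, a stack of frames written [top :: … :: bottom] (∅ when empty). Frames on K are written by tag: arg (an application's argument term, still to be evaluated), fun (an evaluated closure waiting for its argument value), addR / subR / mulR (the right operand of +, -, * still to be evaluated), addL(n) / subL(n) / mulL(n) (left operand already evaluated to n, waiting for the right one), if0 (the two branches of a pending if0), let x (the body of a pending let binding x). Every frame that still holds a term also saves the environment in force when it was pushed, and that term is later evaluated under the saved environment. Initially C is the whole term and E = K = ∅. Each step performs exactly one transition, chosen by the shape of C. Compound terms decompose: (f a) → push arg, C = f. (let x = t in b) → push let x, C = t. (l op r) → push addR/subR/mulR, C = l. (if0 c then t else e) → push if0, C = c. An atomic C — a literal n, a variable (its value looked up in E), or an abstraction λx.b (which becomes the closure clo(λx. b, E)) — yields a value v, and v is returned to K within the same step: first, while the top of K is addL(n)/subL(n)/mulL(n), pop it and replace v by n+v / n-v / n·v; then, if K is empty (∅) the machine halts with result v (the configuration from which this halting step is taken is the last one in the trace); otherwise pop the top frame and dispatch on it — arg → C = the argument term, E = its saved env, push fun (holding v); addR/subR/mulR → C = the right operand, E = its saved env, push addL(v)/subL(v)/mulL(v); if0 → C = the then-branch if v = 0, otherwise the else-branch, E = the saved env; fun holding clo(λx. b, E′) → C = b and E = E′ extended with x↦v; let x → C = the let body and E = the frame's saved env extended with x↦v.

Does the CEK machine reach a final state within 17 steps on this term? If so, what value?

0. ⟨C=(let v = (5 + 7) in ((λz. ((λp. v) 7)) v)); E=∅; K=∅⟩
1. ⟨C=(5 + 7); E=∅; K=[let v]⟩
2. ⟨C=5; E=∅; K=[addR :: let v]⟩
3. ⟨C=7; E=∅; K=[addL(5) :: let v]⟩
4. ⟨C=((λz. ((λp. v) 7)) v); E={v↦12}; K=∅⟩
5. ⟨C=(λz. ((λp. v) 7)); E={v↦12}; K=[arg]⟩
6. ⟨C=v; E={v↦12}; K=[fun]⟩
7. ⟨C=((λp. v) 7); E={z↦12, v↦12}; K=∅⟩
8. ⟨C=(λp. v); E={z↦12, v↦12}; K=[arg]⟩
9. ⟨C=7; E={z↦12, v↦12}; K=[fun]⟩
10. ⟨C=v; E={p↦7, z↦12, v↦12}; K=∅⟩
→ final value 12

Answer: 12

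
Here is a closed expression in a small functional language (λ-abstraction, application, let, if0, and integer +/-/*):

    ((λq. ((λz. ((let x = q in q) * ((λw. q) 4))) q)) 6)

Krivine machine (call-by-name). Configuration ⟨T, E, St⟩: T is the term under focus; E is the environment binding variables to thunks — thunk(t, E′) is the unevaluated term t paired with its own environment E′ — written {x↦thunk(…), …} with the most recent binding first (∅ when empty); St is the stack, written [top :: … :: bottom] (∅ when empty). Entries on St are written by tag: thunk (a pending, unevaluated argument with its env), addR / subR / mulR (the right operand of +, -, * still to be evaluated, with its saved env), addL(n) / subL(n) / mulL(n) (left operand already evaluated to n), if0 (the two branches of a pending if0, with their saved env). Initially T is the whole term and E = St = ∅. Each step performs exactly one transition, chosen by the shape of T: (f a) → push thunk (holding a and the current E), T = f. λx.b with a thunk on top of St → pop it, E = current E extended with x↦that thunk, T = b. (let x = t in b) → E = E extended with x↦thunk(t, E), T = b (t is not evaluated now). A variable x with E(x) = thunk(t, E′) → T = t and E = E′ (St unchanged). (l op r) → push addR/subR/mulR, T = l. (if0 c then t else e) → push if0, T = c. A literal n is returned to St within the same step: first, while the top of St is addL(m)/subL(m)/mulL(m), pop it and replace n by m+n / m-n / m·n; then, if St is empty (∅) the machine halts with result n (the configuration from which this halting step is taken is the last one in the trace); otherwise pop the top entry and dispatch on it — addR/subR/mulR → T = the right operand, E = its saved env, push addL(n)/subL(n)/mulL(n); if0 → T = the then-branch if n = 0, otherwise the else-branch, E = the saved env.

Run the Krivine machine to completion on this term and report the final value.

t=0: <T=((λq. ((λz. ((let x = q in q) * ((λw. q) 4))) q)) 6), E=∅, St=∅>
t=1: <T=(λq. ((λz. ((let x = q in q) * ((λw. q) 4))) q)), E=∅, St=[thunk]>
t=2: <T=((λz. ((let x = q in q) * ((λw. q) 4))) q), E={q↦thunk(6, ∅)}, St=∅>
t=3: <T=(λz. ((let x = q in q) * ((λw. q) 4))), E={q↦thunk(6, ∅)}, St=[thunk]>
t=4: <T=((let x = q in q) * ((λw. q) 4)), E={z↦thunk(q, {q↦thunk(6, ∅)}), q↦thunk(6, ∅)}, St=∅>
t=5: <T=(let x = q in q), E={z↦thunk(q, {q↦thunk(6, ∅)}), q↦thunk(6, ∅)}, St=[mulR]>
t=6: <T=q, E={x↦thunk(q, {z↦thunk(q, {q↦thunk(6, ∅)}), q↦thunk(6, ∅)}), z↦thunk(q, {q↦thunk(6, ∅)}), q↦thunk(6, ∅)}, St=[mulR]>
t=7: <T=6, E=∅, St=[mulR]>
t=8: <T=((λw. q) 4), E={z↦thunk(q, {q↦thunk(6, ∅)}), q↦thunk(6, ∅)}, St=[mulL(6)]>
t=9: <T=(λw. q), E={z↦thunk(q, {q↦thunk(6, ∅)}), q↦thunk(6, ∅)}, St=[thunk :: mulL(6)]>
t=10: <T=q, E={w↦thunk(4, {z↦thunk(q, {q↦thunk(6, ∅)}), q↦thunk(6, ∅)}), z↦thunk(q, {q↦thunk(6, ∅)}), q↦thunk(6, ∅)}, St=[mulL(6)]>
t=11: <T=6, E=∅, St=[mulL(6)]>
→ final value 36

Answer: 36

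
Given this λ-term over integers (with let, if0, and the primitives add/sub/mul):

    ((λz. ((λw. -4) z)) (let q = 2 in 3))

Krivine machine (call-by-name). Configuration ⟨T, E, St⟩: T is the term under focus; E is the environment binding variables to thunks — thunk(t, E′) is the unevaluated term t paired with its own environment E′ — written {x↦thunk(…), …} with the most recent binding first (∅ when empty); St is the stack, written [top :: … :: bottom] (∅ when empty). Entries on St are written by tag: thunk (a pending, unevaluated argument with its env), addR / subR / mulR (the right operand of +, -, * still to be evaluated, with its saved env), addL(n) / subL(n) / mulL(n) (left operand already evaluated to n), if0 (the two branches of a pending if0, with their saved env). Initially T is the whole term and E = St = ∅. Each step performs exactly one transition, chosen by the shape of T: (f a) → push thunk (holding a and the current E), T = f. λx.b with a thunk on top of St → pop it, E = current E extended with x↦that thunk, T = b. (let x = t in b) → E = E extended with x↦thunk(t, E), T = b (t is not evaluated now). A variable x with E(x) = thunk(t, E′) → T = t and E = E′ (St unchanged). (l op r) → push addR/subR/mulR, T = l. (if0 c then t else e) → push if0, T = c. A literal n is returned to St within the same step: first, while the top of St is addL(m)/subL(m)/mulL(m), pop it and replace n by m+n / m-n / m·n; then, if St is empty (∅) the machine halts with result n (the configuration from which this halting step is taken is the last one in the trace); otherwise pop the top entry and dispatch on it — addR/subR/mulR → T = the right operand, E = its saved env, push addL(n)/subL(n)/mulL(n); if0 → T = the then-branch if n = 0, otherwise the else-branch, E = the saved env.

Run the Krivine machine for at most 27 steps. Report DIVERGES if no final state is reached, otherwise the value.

0. ⟨T=((λz. ((λw. -4) z)) (let q = 2 in 3)); E=∅; St=∅⟩
1. ⟨T=(λz. ((λw. -4) z)); E=∅; St=[thunk]⟩
2. ⟨T=((λw. -4) z); E={z↦thunk((let q = 2 in 3), ∅)}; St=∅⟩
3. ⟨T=(λw. -4); E={z↦thunk((let q = 2 in 3), ∅)}; St=[thunk]⟩
4. ⟨T=-4; E={w↦thunk(z, {z↦thunk((let q = 2 in 3), ∅)}), z↦thunk((let q = 2 in 3), ∅)}; St=∅⟩
→ final value -4

Answer: -4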